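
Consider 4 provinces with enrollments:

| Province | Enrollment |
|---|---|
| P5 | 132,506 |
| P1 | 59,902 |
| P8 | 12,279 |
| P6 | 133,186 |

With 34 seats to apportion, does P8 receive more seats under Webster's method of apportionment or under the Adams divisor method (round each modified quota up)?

Webster: P5 13, P1 6, P8 1, P6 14.
Adams: P5 13, P1 6, P8 2, P6 13.
P8 gets 1 under Webster and 2 under Adams.

Adams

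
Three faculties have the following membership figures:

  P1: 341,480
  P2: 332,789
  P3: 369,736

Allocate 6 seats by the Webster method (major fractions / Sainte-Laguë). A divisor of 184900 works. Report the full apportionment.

P1: 2; P2: 2; P3: 2

With modified divisor 184900: modified quotas P1 1.847, P2 1.800, P3 2.000.
Rounding to the nearest integer: P1 2, P2 2, P3 2 (total 6).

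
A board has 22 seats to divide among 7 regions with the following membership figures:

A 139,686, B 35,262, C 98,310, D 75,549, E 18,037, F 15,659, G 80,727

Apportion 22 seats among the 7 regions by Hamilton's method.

A 6, B 2, C 5, D 3, E 1, F 1, G 4

The standard divisor is 463230/22 ≈ 21055.909.
Standard quotas: A 6.6341, B 1.6747, C 4.6690, D 3.5880, E 0.8566, F 0.7437, G 3.8339.
Lower quotas: A 6, B 1, C 4, D 3, E 0, F 0, G 3 (sum 17, leaving 5 seats).
Remainders in descending order: E 0.8566, G 0.8339, F 0.7437, B 0.6747, C 0.6690, A 0.6341, D 0.5880.
The surplus seats go to E, G, F, B, C.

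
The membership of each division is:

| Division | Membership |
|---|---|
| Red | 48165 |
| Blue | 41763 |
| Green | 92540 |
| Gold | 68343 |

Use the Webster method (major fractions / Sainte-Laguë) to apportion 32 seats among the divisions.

Red 6, Blue 5, Green 12, Gold 9

Standard divisor 250811/32 ≈ 7837.844; standard quotas: Red 6.145, Blue 5.328, Green 11.807, Gold 8.720.
Rounding to the nearest integer gives Red 6, Blue 5, Green 12, Gold 9 — total 32, matching the house size, so no adjustment is needed.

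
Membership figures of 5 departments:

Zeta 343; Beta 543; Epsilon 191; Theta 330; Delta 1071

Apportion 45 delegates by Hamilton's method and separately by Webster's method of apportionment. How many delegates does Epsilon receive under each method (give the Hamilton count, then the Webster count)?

Hamilton: Zeta 6, Beta 10, Epsilon 4, Theta 6, Delta 19.
Webster: Zeta 6, Beta 10, Epsilon 3, Theta 6, Delta 20.
Epsilon gets 4 under Hamilton and 3 under Webster.

4 and 3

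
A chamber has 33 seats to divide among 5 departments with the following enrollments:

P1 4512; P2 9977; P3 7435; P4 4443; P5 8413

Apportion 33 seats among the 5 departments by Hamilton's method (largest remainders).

P1 4; P2 10; P3 7; P4 4; P5 8

The standard divisor is 34780/33 ≈ 1053.939.
Standard quotas: P1 4.2811, P2 9.4664, P3 7.0545, P4 4.2156, P5 7.9824.
Lower quotas: P1 4, P2 9, P3 7, P4 4, P5 7 (sum 31, leaving 2 seats).
Remainders in descending order: P5 0.9824, P2 0.4664, P1 0.2811, P4 0.2156, P3 0.0545.
Largest remainders: P5, P2 receive the extra seats.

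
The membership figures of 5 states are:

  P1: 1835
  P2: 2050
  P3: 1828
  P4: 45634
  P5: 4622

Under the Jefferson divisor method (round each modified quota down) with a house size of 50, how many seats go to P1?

Standard divisor 55969/50 ≈ 1119.38; standard quotas: P1 1.639, P2 1.831, P3 1.633, P4 40.767, P5 4.129.
Rounding down gives 1, 1, 1, 40, 4 = 47 seats, so the divisor must be adjusted.
With modified divisor 1050: modified quotas P1 1.748, P2 1.952, P3 1.741, P4 43.461, P5 4.402.
Rounding down: P1 1, P2 1, P3 1, P4 43, P5 4 (total 50).
P1 receives 1.

1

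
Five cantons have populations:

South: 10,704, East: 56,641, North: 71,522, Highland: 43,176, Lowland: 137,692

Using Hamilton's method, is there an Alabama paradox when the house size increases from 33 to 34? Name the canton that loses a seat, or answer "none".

Highland

At 33 seats: South 1, East 6, North 7, Highland 5, Lowland 14.
At 34 seats: South 1, East 6, North 8, Highland 4, Lowland 15.
Highland drops from 5 to 4.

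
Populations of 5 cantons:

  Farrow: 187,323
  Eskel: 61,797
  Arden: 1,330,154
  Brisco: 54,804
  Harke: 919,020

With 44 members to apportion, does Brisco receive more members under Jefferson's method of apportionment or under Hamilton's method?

Jefferson: Farrow 3, Eskel 1, Arden 24, Brisco 0, Harke 16.
Hamilton: Farrow 3, Eskel 1, Arden 23, Brisco 1, Harke 16.
Brisco gets 0 under Jefferson and 1 under Hamilton.

Hamilton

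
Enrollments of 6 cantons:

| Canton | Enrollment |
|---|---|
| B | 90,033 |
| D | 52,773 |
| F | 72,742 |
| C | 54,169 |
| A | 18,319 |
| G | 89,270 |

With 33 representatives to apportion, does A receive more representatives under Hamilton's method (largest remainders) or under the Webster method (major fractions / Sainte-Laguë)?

Webster

Hamilton: B 8, D 5, F 6, C 5, A 1, G 8.
Webster: B 8, D 4, F 6, C 5, A 2, G 8.
A gets 1 under Hamilton and 2 under Webster.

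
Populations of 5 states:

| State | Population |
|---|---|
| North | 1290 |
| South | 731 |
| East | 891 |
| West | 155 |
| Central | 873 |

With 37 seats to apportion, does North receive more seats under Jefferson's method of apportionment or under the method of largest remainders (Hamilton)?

Jefferson

Jefferson: North 13, South 7, East 8, West 1, Central 8.
Hamilton: North 12, South 7, East 8, West 2, Central 8.
North gets 13 under Jefferson and 12 under Hamilton.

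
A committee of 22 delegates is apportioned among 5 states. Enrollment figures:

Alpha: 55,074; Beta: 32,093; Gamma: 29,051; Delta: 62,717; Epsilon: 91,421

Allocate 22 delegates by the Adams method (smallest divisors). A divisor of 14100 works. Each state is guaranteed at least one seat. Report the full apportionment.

Alpha=4, Beta=3, Gamma=3, Delta=5, Epsilon=7

With modified divisor 14100: modified quotas Alpha 3.906, Beta 2.276, Gamma 2.060, Delta 4.448, Epsilon 6.484.
Rounding up: Alpha 4, Beta 3, Gamma 3, Delta 5, Epsilon 7 (total 22).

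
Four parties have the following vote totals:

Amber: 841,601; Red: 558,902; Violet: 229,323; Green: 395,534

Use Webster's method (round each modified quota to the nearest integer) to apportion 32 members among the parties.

Amber 13; Red 9; Violet 4; Green 6

Standard divisor 2025360/32 ≈ 63292.5; standard quotas: Amber 13.297, Red 8.830, Violet 3.623, Green 6.249.
Rounding to the nearest integer gives Amber 13, Red 9, Violet 4, Green 6 — total 32, matching the house size, so no adjustment is needed.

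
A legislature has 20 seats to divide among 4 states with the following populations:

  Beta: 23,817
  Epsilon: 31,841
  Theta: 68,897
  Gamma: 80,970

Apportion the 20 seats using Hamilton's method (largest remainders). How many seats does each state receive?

Standard divisor: 205525 ÷ 20 ≈ 10276.25.
Standard quotas: Beta 2.3177, Epsilon 3.0985, Theta 6.7045, Gamma 7.8793.
Lower quotas: Beta 2, Epsilon 3, Theta 6, Gamma 7 (sum 18, leaving 2 seats).
Remainders in descending order: Gamma 0.8793, Theta 0.7045, Beta 0.3177, Epsilon 0.0985.
The surplus seats go to Gamma, Theta.

Beta 2, Epsilon 3, Theta 7, Gamma 8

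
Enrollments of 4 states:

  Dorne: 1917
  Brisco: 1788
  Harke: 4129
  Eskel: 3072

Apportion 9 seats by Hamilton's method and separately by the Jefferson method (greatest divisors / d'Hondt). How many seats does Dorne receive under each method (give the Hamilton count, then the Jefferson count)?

2 and 1

Hamilton: Dorne 2, Brisco 1, Harke 3, Eskel 3.
Jefferson: Dorne 1, Brisco 1, Harke 4, Eskel 3.
Dorne gets 2 under Hamilton and 1 under Jefferson.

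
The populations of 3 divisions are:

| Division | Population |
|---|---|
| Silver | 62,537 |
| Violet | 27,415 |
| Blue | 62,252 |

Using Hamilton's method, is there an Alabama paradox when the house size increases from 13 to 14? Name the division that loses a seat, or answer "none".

At 13 seats: Silver 5, Violet 3, Blue 5.
At 14 seats: Silver 6, Violet 2, Blue 6.
Violet drops from 3 to 2.

Violet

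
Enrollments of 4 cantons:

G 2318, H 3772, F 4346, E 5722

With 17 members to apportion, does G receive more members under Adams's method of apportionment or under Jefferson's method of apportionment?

Adams

Adams: G 3, H 4, F 4, E 6.
Jefferson: G 2, H 4, F 5, E 6.
G gets 3 under Adams and 2 under Jefferson.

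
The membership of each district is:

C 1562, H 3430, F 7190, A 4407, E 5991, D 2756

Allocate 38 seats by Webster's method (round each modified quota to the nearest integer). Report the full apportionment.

Standard divisor 25336/38 ≈ 666.737; standard quotas: C 2.343, H 5.144, F 10.784, A 6.610, E 8.986, D 4.134.
Rounding to the nearest integer gives C 2, H 5, F 11, A 7, E 9, D 4 — total 38, matching the house size, so no adjustment is needed.

C=2, H=5, F=11, A=7, E=9, D=4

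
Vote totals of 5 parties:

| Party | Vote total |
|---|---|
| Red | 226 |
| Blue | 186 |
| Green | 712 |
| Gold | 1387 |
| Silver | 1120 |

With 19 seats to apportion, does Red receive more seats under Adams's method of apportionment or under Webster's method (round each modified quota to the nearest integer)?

Adams

Adams: Red 2, Blue 1, Green 4, Gold 7, Silver 5.
Webster: Red 1, Blue 1, Green 4, Gold 7, Silver 6.
Red gets 2 under Adams and 1 under Webster.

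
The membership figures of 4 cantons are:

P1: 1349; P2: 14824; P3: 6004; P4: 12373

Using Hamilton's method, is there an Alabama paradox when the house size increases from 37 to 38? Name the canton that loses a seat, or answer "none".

P1

At 37 seats: P1 2, P2 16, P3 6, P4 13.
At 38 seats: P1 1, P2 16, P3 7, P4 14.
P1 drops from 2 to 1.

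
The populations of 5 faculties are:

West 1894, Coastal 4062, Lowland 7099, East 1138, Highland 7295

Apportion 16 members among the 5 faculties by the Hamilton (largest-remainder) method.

Total 21488; standard divisor 21488/16 = 1343.
Standard quotas: West 1.4103, Coastal 3.0246, Lowland 5.2859, East 0.8474, Highland 5.4319.
Lower quotas: West 1, Coastal 3, Lowland 5, East 0, Highland 5 (sum 14, leaving 2 seats).
Remainders in descending order: East 0.8474, Highland 0.4319, West 0.4103, Lowland 0.2859, Coastal 0.0246.
Largest remainders: East, Highland receive the extra seats.

West 1; Coastal 3; Lowland 5; East 1; Highland 6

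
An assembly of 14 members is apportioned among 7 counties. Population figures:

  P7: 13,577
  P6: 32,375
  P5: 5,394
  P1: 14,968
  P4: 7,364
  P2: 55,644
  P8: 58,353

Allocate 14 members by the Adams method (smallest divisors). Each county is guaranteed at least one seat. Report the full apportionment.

P7 1; P6 2; P5 1; P1 1; P4 1; P2 4; P8 4

Standard divisor 187675/14 ≈ 13405.357; standard quotas: P7 1.013, P6 2.415, P5 0.402, P1 1.117, P4 0.549, P2 4.151, P8 4.353.
Rounding up gives 2, 3, 1, 2, 1, 5, 5 = 19 seats, so the divisor must be adjusted.
With modified divisor 17400: modified quotas P7 0.780, P6 1.861, P5 0.310, P1 0.860, P4 0.423, P2 3.198, P8 3.354.
Rounding up: P7 1, P6 2, P5 1, P1 1, P4 1, P2 4, P8 4 (total 14).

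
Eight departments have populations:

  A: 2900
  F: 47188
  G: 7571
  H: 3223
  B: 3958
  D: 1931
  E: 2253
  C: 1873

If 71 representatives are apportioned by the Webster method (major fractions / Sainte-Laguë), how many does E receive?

Standard divisor 70897/71 ≈ 998.549; standard quotas: A 2.904, F 47.257, G 7.582, H 3.228, B 3.964, D 1.934, E 2.256, C 1.876.
Rounding to the nearest integer gives A 3, F 47, G 8, H 3, B 4, D 2, E 2, C 2 — total 71, matching the house size, so no adjustment is needed.
E receives 2.

2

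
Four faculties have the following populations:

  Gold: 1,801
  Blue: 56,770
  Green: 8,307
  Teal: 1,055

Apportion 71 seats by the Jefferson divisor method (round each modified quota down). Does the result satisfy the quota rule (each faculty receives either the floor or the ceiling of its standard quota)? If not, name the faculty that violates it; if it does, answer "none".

Standard quotas: Gold 1.882, Blue 59.333, Green 8.682, Teal 1.103.
Jefferson allocation: Gold 1, Blue 61, Green 8, Teal 1.
Blue has quota 59.333 (lower 59, upper 60) but receives 61 — outside the quota interval.

Blue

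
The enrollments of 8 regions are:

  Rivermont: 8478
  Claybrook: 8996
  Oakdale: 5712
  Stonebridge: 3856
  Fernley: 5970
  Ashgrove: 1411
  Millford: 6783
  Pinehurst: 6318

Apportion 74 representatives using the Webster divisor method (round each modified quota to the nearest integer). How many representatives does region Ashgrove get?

Standard divisor 47524/74 ≈ 642.216; standard quotas: Rivermont 13.201, Claybrook 14.008, Oakdale 8.894, Stonebridge 6.004, Fernley 9.296, Ashgrove 2.197, Millford 10.562, Pinehurst 9.838.
Rounding to the nearest integer gives Rivermont 13, Claybrook 14, Oakdale 9, Stonebridge 6, Fernley 9, Ashgrove 2, Millford 11, Pinehurst 10 — total 74, matching the house size, so no adjustment is needed.
Ashgrove receives 2.

2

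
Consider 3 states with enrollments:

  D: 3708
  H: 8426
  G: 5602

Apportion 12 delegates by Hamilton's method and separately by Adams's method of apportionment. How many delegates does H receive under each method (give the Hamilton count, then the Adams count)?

6 and 5

Hamilton: D 2, H 6, G 4.
Adams: D 3, H 5, G 4.
H gets 6 under Hamilton and 5 under Adams.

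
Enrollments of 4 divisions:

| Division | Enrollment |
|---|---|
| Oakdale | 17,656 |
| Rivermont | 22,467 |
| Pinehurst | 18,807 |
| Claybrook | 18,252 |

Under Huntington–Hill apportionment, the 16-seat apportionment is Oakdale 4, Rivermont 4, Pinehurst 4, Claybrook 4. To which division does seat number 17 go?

Priority for the next seat is population ÷ (√(s·(s+1))).
Priorities: Oakdale 3948.002, Rivermont 5023.774, Pinehurst 4205.373, Claybrook 4081.271.
Highest priority: Rivermont.

Rivermont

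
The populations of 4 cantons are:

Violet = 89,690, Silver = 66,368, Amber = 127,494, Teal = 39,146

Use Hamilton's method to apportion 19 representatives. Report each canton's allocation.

Violet=5; Silver=4; Amber=8; Teal=2

Total 322698; standard divisor 322698/19 ≈ 16984.105.
Standard quotas: Violet 5.2808, Silver 3.9077, Amber 7.5067, Teal 2.3049.
Lower quotas: Violet 5, Silver 3, Amber 7, Teal 2 (sum 17, leaving 2 seats).
Remainders in descending order: Silver 0.9077, Amber 0.5067, Teal 0.3049, Violet 0.2808.
Largest remainders: Silver, Amber receive the extra seats.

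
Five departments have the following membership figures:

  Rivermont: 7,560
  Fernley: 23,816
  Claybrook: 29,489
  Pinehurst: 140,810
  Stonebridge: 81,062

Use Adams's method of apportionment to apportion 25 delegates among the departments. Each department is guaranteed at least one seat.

Standard divisor 282737/25 ≈ 11309.48; standard quotas: Rivermont 0.668, Fernley 2.106, Claybrook 2.607, Pinehurst 12.451, Stonebridge 7.168.
Rounding up gives 1, 3, 3, 13, 8 = 28 seats, so the divisor must be adjusted.
With modified divisor 12400: modified quotas Rivermont 0.610, Fernley 1.921, Claybrook 2.378, Pinehurst 11.356, Stonebridge 6.537.
Rounding up: Rivermont 1, Fernley 2, Claybrook 3, Pinehurst 12, Stonebridge 7 (total 25).

Rivermont 1, Fernley 2, Claybrook 3, Pinehurst 12, Stonebridge 7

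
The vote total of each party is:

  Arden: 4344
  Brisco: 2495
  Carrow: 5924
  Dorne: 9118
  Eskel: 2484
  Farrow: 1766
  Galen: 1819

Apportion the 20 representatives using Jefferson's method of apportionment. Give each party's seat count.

Standard divisor 27950/20 ≈ 1397.5; standard quotas: Arden 3.108, Brisco 1.785, Carrow 4.239, Dorne 6.525, Eskel 1.777, Farrow 1.264, Galen 1.302.
Rounding down gives 3, 1, 4, 6, 1, 1, 1 = 17 seats, so the divisor must be adjusted.
With modified divisor 1200: modified quotas Arden 3.620, Brisco 2.079, Carrow 4.937, Dorne 7.598, Eskel 2.070, Farrow 1.472, Galen 1.516.
Rounding down: Arden 3, Brisco 2, Carrow 4, Dorne 7, Eskel 2, Farrow 1, Galen 1 (total 20).

Arden=3, Brisco=2, Carrow=4, Dorne=7, Eskel=2, Farrow=1, Galen=1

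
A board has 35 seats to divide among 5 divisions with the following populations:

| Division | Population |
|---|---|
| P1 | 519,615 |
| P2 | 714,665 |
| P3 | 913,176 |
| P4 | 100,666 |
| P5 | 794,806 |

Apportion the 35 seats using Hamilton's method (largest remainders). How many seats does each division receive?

P1=6, P2=8, P3=11, P4=1, P5=9

The standard divisor is 3042928/35 ≈ 86940.8.
Standard quotas: P1 5.9767, P2 8.2201, P3 10.5034, P4 1.1579, P5 9.1419.
Lower quotas: P1 5, P2 8, P3 10, P4 1, P5 9 (sum 33, leaving 2 seats).
Remainders in descending order: P1 0.9767, P3 0.5034, P2 0.2201, P4 0.1579, P5 0.1419.
The surplus seats go to P1, P3.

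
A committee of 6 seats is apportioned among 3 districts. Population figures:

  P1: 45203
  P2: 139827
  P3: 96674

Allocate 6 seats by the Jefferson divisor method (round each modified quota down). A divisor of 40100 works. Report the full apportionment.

With modified divisor 40100: modified quotas P1 1.127, P2 3.487, P3 2.411.
Rounding down: P1 1, P2 3, P3 2 (total 6).

P1: 1, P2: 3, P3: 2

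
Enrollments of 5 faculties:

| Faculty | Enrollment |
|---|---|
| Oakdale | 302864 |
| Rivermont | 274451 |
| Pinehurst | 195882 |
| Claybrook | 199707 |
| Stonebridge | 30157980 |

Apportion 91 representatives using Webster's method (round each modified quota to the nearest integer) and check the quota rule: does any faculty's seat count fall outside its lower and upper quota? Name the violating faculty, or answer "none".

Standard quotas: Oakdale 0.885, Rivermont 0.802, Pinehurst 0.573, Claybrook 0.584, Stonebridge 88.156.
Webster allocation: Oakdale 1, Rivermont 1, Pinehurst 1, Claybrook 1, Stonebridge 87.
Stonebridge has quota 88.156 (lower 88, upper 89) but receives 87 — outside the quota interval.

Stonebridge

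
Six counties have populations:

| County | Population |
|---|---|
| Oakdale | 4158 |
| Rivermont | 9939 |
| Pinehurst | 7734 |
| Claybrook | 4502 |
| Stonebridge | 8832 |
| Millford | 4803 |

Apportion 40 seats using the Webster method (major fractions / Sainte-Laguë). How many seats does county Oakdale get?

Standard divisor 39968/40 ≈ 999.2; standard quotas: Oakdale 4.161, Rivermont 9.947, Pinehurst 7.740, Claybrook 4.506, Stonebridge 8.839, Millford 4.807.
Rounding to the nearest integer gives 4, 10, 8, 5, 9, 5 = 41 seats, so the divisor must be adjusted.
With modified divisor 1020: modified quotas Oakdale 4.076, Rivermont 9.744, Pinehurst 7.582, Claybrook 4.414, Stonebridge 8.659, Millford 4.709.
Rounding to the nearest integer: Oakdale 4, Rivermont 10, Pinehurst 8, Claybrook 4, Stonebridge 9, Millford 5 (total 40).
Oakdale receives 4.

4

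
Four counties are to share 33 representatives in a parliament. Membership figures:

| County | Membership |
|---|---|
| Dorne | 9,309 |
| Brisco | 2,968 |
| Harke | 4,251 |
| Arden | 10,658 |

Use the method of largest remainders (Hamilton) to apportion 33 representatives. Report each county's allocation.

Dorne: 11, Brisco: 4, Harke: 5, Arden: 13

The standard divisor is 27186/33 ≈ 823.818.
Standard quotas: Dorne 11.2998, Brisco 3.6027, Harke 5.1601, Arden 12.9373.
Lower quotas: Dorne 11, Brisco 3, Harke 5, Arden 12 (sum 31, leaving 2 seats).
Remainders in descending order: Arden 0.9373, Brisco 0.6027, Dorne 0.2998, Harke 0.1601.
Largest remainders: Arden, Brisco receive the extra seats.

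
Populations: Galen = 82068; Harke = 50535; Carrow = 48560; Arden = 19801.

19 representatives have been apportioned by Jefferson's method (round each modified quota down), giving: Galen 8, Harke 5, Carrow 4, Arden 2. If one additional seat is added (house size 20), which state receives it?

Carrow

Priority for the next seat is population ÷ (current seats + 1).
Priorities: Galen 9118.667, Harke 8422.500, Carrow 9712.000, Arden 6600.333.
Highest priority: Carrow.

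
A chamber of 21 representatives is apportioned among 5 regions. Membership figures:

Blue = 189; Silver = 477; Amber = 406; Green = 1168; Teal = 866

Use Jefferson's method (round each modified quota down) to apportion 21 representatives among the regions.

Blue 1, Silver 3, Amber 3, Green 8, Teal 6

Standard divisor 3106/21 ≈ 147.905; standard quotas: Blue 1.278, Silver 3.225, Amber 2.745, Green 7.897, Teal 5.855.
Rounding down gives 1, 3, 2, 7, 5 = 18 seats, so the divisor must be adjusted.
With modified divisor 133: modified quotas Blue 1.421, Silver 3.586, Amber 3.053, Green 8.782, Teal 6.511.
Rounding down: Blue 1, Silver 3, Amber 3, Green 8, Teal 6 (total 21).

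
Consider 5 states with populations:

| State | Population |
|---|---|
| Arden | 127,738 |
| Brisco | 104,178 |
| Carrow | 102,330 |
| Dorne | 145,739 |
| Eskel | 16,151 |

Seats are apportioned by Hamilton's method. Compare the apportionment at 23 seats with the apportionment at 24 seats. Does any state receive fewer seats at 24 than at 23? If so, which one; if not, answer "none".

none

At 23 seats: Arden 6, Brisco 5, Carrow 4, Dorne 7, Eskel 1.
At 24 seats: Arden 6, Brisco 5, Carrow 5, Dorne 7, Eskel 1.
No state's allocation decreased.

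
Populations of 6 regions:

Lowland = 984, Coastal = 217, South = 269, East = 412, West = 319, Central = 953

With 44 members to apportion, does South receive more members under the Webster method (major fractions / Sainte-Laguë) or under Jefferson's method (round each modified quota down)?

Webster: Lowland 14, Coastal 3, South 4, East 6, West 4, Central 13.
Jefferson: Lowland 14, Coastal 3, South 3, East 6, West 4, Central 14.
South gets 4 under Webster and 3 under Jefferson.

Webster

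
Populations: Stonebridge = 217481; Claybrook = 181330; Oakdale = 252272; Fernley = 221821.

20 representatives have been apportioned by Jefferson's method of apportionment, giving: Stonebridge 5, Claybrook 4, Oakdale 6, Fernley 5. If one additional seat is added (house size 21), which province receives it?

Priority for the next seat is population ÷ (current seats + 1).
Priorities: Stonebridge 36246.833, Claybrook 36266.000, Oakdale 36038.857, Fernley 36970.167.
Highest priority: Fernley.

Fernley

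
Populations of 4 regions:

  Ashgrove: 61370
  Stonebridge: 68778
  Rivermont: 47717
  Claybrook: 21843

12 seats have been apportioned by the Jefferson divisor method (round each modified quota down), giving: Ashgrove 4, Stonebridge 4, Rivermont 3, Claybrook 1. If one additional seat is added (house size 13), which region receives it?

Stonebridge

Priority for the next seat is population ÷ (current seats + 1).
Priorities: Ashgrove 12274.000, Stonebridge 13755.600, Rivermont 11929.250, Claybrook 10921.500.
Highest priority: Stonebridge.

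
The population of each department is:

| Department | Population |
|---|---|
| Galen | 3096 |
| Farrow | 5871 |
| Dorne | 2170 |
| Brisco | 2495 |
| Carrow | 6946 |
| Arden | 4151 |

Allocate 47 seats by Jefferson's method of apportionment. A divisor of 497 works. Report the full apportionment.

Galen: 6, Farrow: 11, Dorne: 4, Brisco: 5, Carrow: 13, Arden: 8

With modified divisor 497: modified quotas Galen 6.229, Farrow 11.813, Dorne 4.366, Brisco 5.020, Carrow 13.976, Arden 8.352.
Rounding down: Galen 6, Farrow 11, Dorne 4, Brisco 5, Carrow 13, Arden 8 (total 47).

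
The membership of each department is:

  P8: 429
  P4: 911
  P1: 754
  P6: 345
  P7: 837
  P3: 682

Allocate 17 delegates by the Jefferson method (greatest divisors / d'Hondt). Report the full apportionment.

P8=2, P4=4, P1=3, P6=1, P7=4, P3=3

Standard divisor 3958/17 ≈ 232.824; standard quotas: P8 1.843, P4 3.913, P1 3.239, P6 1.482, P7 3.595, P3 2.929.
Rounding down gives 1, 3, 3, 1, 3, 2 = 13 seats, so the divisor must be adjusted.
With modified divisor 200: modified quotas P8 2.145, P4 4.555, P1 3.770, P6 1.725, P7 4.185, P3 3.410.
Rounding down: P8 2, P4 4, P1 3, P6 1, P7 4, P3 3 (total 17).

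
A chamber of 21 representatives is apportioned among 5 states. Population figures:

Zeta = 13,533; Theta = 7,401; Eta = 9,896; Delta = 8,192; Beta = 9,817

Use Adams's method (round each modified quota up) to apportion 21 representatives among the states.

Zeta: 6, Theta: 3, Eta: 4, Delta: 4, Beta: 4

Standard divisor 48839/21 ≈ 2325.667; standard quotas: Zeta 5.819, Theta 3.182, Eta 4.255, Delta 3.522, Beta 4.221.
Rounding up gives 6, 4, 5, 4, 5 = 24 seats, so the divisor must be adjusted.
With modified divisor 2600: modified quotas Zeta 5.205, Theta 2.847, Eta 3.806, Delta 3.151, Beta 3.776.
Rounding up: Zeta 6, Theta 3, Eta 4, Delta 4, Beta 4 (total 21).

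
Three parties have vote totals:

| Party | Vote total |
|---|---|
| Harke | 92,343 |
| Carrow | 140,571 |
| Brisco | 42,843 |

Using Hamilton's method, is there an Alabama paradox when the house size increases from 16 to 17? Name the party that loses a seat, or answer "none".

Brisco

At 16 seats: Harke 5, Carrow 8, Brisco 3.
At 17 seats: Harke 6, Carrow 9, Brisco 2.
Brisco drops from 3 to 2.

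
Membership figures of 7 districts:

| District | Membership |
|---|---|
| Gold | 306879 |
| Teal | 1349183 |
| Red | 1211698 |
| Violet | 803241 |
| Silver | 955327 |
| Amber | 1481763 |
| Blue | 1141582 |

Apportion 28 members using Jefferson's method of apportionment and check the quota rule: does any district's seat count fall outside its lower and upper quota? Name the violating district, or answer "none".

none

Standard quotas: Gold 1.185, Teal 5.211, Red 4.680, Violet 3.102, Silver 3.690, Amber 5.723, Blue 4.409.
Jefferson allocation: Gold 1, Teal 5, Red 5, Violet 3, Silver 4, Amber 6, Blue 4.
Every allocation lies between the lower and upper quota.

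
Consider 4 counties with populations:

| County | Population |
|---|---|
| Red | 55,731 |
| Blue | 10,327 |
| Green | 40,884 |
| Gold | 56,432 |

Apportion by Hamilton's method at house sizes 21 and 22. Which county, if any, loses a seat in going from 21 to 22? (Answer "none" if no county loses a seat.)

At 21 seats: Red 7, Blue 2, Green 5, Gold 7.
At 22 seats: Red 7, Blue 1, Green 6, Gold 8.
Blue drops from 2 to 1.

Blue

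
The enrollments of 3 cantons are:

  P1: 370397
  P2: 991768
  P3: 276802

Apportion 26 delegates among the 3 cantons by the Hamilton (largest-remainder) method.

The standard divisor is 1638967/26 ≈ 63037.192.
Standard quotas: P1 5.8758, P2 15.7331, P3 4.3911.
Lower quotas: P1 5, P2 15, P3 4 (sum 24, leaving 2 seats).
Remainders in descending order: P1 0.8758, P2 0.7331, P3 0.3911.
Largest remainders: P1, P2 receive the extra seats.

P1: 6; P2: 16; P3: 4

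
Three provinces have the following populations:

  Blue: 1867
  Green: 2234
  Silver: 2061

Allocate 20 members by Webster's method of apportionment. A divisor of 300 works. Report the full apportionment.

Blue=6; Green=7; Silver=7

With modified divisor 300: modified quotas Blue 6.223, Green 7.447, Silver 6.870.
Rounding to the nearest integer: Blue 6, Green 7, Silver 7 (total 20).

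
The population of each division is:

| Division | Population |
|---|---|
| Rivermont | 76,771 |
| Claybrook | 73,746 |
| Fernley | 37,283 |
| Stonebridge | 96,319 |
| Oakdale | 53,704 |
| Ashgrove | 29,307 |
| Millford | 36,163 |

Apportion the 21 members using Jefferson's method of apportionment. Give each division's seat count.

Rivermont 4, Claybrook 4, Fernley 2, Stonebridge 5, Oakdale 3, Ashgrove 1, Millford 2

Standard divisor 403293/21 ≈ 19204.429; standard quotas: Rivermont 3.998, Claybrook 3.840, Fernley 1.941, Stonebridge 5.015, Oakdale 2.796, Ashgrove 1.526, Millford 1.883.
Rounding down gives 3, 3, 1, 5, 2, 1, 1 = 16 seats, so the divisor must be adjusted.
With modified divisor 17000: modified quotas Rivermont 4.516, Claybrook 4.338, Fernley 2.193, Stonebridge 5.666, Oakdale 3.159, Ashgrove 1.724, Millford 2.127.
Rounding down: Rivermont 4, Claybrook 4, Fernley 2, Stonebridge 5, Oakdale 3, Ashgrove 1, Millford 2 (total 21).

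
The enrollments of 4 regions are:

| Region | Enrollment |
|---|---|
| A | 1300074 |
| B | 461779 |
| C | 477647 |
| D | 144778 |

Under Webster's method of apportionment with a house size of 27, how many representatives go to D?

2

Standard divisor 2384278/27 ≈ 88306.593; standard quotas: A 14.722, B 5.229, C 5.409, D 1.639.
Rounding to the nearest integer gives A 15, B 5, C 5, D 2 — total 27, matching the house size, so no adjustment is needed.
D receives 2.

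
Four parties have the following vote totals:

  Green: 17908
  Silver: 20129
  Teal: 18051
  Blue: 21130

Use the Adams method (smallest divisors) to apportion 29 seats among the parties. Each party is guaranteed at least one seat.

Green: 7, Silver: 7, Teal: 7, Blue: 8

Standard divisor 77218/29 ≈ 2662.69; standard quotas: Green 6.726, Silver 7.560, Teal 6.779, Blue 7.936.
Rounding up gives 7, 8, 7, 8 = 30 seats, so the divisor must be adjusted.
With modified divisor 2900: modified quotas Green 6.175, Silver 6.941, Teal 6.224, Blue 7.286.
Rounding up: Green 7, Silver 7, Teal 7, Blue 8 (total 29).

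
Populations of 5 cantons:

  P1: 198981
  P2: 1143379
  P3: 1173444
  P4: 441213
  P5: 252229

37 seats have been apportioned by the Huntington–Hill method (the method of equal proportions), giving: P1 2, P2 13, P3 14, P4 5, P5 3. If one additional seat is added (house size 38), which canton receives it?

Priority for the next seat is population ÷ (√(s·(s+1))).
Priorities: P1 81233.653, P2 84752.890, P3 80975.329, P4 80554.104, P5 72812.241.
Highest priority: P2.

P2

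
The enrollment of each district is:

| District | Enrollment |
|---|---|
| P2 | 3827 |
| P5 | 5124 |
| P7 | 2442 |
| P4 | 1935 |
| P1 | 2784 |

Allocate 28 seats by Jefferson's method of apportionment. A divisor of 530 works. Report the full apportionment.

P2 7; P5 9; P7 4; P4 3; P1 5

With modified divisor 530: modified quotas P2 7.221, P5 9.668, P7 4.608, P4 3.651, P1 5.253.
Rounding down: P2 7, P5 9, P7 4, P4 3, P1 5 (total 28).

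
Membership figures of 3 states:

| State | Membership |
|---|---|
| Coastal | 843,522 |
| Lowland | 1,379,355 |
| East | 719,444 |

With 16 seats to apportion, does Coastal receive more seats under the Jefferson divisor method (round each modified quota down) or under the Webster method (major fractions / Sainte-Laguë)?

Webster

Jefferson: Coastal 4, Lowland 8, East 4.
Webster: Coastal 5, Lowland 7, East 4.
Coastal gets 4 under Jefferson and 5 under Webster.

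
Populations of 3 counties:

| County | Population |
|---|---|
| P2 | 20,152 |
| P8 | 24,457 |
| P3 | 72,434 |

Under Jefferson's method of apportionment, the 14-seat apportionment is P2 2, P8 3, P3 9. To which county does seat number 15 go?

P3

Priority for the next seat is population ÷ (current seats + 1).
Priorities: P2 6717.333, P8 6114.250, P3 7243.400.
Highest priority: P3.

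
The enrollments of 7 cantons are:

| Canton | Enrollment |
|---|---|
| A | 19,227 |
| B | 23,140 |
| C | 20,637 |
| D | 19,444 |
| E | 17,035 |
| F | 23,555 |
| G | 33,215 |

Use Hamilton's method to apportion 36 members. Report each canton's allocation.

A 4, B 5, C 5, D 5, E 4, F 5, G 8

Standard divisor: 156253 ÷ 36 ≈ 4340.361.
Standard quotas: A 4.4298, B 5.3314, C 4.7547, D 4.4798, E 3.9248, F 5.4270, G 7.6526.
Lower quotas: A 4, B 5, C 4, D 4, E 3, F 5, G 7 (sum 32, leaving 4 seats).
Remainders in descending order: E 0.9248, C 0.7547, G 0.6526, D 0.4798, A 0.4298, F 0.4270, B 0.3314.
The surplus seats go to E, C, G, D.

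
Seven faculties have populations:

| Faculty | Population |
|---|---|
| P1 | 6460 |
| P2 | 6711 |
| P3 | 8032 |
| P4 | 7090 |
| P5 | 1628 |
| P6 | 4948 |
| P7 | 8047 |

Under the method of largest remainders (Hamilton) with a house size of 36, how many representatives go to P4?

The standard divisor is 42916/36 ≈ 1192.111.
Standard quotas: P1 5.4190, P2 5.6295, P3 6.7376, P4 5.9474, P5 1.3656, P6 4.1506, P7 6.7502.
Lower quotas: P1 5, P2 5, P3 6, P4 5, P5 1, P6 4, P7 6 (sum 32, leaving 4 seats).
Remainders in descending order: P4 0.9474, P7 0.7502, P3 0.7376, P2 0.6295, P1 0.4190, P5 0.3656, P6 0.1506.
The surplus seats go to P4, P7, P3, P2.
P4 receives 6.

6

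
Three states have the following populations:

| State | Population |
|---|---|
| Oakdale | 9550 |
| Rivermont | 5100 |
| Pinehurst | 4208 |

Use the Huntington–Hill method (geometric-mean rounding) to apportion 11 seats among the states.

Oakdale 6, Rivermont 3, Pinehurst 2

With divisor 1731: modified quotas Oakdale 5.517, Rivermont 2.946, Pinehurst 2.431.
Geometric-mean thresholds: Oakdale √(5·6)=5.477, Rivermont √(2·3)=2.449, Pinehurst √(2·3)=2.449.
Each quota rounded against its threshold gives Oakdale 6, Rivermont 3, Pinehurst 2 (total 11).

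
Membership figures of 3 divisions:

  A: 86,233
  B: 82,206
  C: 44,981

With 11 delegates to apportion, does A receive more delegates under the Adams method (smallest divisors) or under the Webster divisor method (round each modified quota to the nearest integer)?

Adams: A 4, B 4, C 3.
Webster: A 5, B 4, C 2.
A gets 4 under Adams and 5 under Webster.

Webster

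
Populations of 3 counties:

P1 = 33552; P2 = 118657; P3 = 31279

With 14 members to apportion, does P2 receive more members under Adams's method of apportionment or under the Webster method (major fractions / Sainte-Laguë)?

Adams: P1 3, P2 8, P3 3.
Webster: P1 3, P2 9, P3 2.
P2 gets 8 under Adams and 9 under Webster.

Webster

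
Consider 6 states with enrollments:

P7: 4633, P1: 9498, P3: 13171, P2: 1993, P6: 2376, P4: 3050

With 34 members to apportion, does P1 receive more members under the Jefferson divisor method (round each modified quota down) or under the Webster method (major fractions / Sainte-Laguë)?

Jefferson: P7 4, P1 10, P3 13, P2 2, P6 2, P4 3.
Webster: P7 5, P1 9, P3 13, P2 2, P6 2, P4 3.
P1 gets 10 under Jefferson and 9 under Webster.

Jefferson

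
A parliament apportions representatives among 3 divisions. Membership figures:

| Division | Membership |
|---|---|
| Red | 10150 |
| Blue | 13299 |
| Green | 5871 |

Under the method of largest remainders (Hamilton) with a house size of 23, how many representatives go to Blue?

The standard divisor is 29320/23 ≈ 1274.783.
Standard quotas: Red 7.9621, Blue 10.4324, Green 4.6055.
Lower quotas: Red 7, Blue 10, Green 4 (sum 21, leaving 2 seats).
Remainders in descending order: Red 0.9621, Green 0.6055, Blue 0.4324.
Largest remainders: Red, Green receive the extra seats.
Blue receives 10.

10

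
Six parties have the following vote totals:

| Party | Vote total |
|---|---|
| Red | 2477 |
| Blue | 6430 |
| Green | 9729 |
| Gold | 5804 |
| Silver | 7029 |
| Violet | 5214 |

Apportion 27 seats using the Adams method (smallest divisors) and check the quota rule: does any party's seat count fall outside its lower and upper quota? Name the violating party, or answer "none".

Standard quotas: Red 1.823, Blue 4.733, Green 7.161, Gold 4.272, Silver 5.174, Violet 3.838.
Adams allocation: Red 2, Blue 5, Green 7, Gold 4, Silver 5, Violet 4.
Every allocation lies between the lower and upper quota.

none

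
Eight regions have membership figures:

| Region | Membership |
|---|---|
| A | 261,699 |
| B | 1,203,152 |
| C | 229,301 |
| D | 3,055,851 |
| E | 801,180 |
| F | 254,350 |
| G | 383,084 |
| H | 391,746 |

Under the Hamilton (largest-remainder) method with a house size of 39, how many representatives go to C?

1

Standard divisor: 6580363 ÷ 39 ≈ 168727.256.
Standard quotas: A 1.5510, B 7.1308, C 1.3590, D 18.1112, E 4.7484, F 1.5075, G 2.2704, H 2.3218.
Lower quotas: A 1, B 7, C 1, D 18, E 4, F 1, G 2, H 2 (sum 36, leaving 3 seats).
Remainders in descending order: E 0.7484, A 0.5510, F 0.5075, C 0.3590, H 0.3218, G 0.2704, B 0.1308, D 0.1112.
Largest remainders: E, A, F receive the extra seats.
C receives 1.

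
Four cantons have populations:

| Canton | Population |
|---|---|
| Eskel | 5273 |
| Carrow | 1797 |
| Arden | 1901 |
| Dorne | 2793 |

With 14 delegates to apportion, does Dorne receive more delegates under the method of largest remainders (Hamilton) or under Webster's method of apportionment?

Hamilton: Eskel 6, Carrow 2, Arden 2, Dorne 4.
Webster: Eskel 7, Carrow 2, Arden 2, Dorne 3.
Dorne gets 4 under Hamilton and 3 under Webster.

Hamilton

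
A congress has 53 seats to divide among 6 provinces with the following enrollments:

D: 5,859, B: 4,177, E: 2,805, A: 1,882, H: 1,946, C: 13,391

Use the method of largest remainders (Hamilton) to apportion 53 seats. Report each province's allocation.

The standard divisor is 30060/53 ≈ 567.17.
Standard quotas: D 10.3302, B 7.3646, E 4.9456, A 3.3182, H 3.4311, C 23.6102.
Lower quotas: D 10, B 7, E 4, A 3, H 3, C 23 (sum 50, leaving 3 seats).
Remainders in descending order: E 0.9456, C 0.6102, H 0.4311, B 0.3646, D 0.3302, A 0.3182.
Largest remainders: E, C, H receive the extra seats.

D: 10; B: 7; E: 5; A: 3; H: 4; C: 24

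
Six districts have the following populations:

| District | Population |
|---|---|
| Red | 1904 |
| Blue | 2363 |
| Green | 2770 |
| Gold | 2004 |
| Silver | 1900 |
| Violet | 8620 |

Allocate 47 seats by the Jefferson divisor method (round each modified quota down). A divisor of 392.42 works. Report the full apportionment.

With modified divisor 392.42: modified quotas Red 4.852, Blue 6.022, Green 7.059, Gold 5.107, Silver 4.842, Violet 21.966.
Rounding down: Red 4, Blue 6, Green 7, Gold 5, Silver 4, Violet 21 (total 47).

Red=4, Blue=6, Green=7, Gold=5, Silver=4, Violet=21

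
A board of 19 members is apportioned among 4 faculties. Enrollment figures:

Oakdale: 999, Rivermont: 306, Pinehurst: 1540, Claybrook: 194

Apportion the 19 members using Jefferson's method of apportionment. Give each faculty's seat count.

Oakdale 6, Rivermont 2, Pinehurst 10, Claybrook 1

Standard divisor 3039/19 ≈ 159.947; standard quotas: Oakdale 6.246, Rivermont 1.913, Pinehurst 9.628, Claybrook 1.213.
Rounding down gives 6, 1, 9, 1 = 17 seats, so the divisor must be adjusted.
With modified divisor 150: modified quotas Oakdale 6.660, Rivermont 2.040, Pinehurst 10.267, Claybrook 1.293.
Rounding down: Oakdale 6, Rivermont 2, Pinehurst 10, Claybrook 1 (total 19).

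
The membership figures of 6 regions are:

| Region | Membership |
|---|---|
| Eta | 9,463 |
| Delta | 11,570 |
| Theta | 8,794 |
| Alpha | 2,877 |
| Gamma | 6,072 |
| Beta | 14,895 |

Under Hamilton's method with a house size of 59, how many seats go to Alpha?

3

The standard divisor is 53671/59 ≈ 909.678.
Standard quotas: Eta 10.4026, Delta 12.7188, Theta 9.6672, Alpha 3.1627, Gamma 6.6749, Beta 16.3739.
Lower quotas: Eta 10, Delta 12, Theta 9, Alpha 3, Gamma 6, Beta 16 (sum 56, leaving 3 seats).
Remainders in descending order: Delta 0.7188, Gamma 0.6749, Theta 0.6672, Eta 0.4026, Beta 0.3739, Alpha 0.1627.
Largest remainders: Delta, Gamma, Theta receive the extra seats.
Alpha receives 3.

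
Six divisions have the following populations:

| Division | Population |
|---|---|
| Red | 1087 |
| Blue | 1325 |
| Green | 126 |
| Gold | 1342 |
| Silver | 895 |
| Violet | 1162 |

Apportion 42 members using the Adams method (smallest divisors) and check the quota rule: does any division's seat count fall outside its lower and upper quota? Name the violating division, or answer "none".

none

Standard quotas: Red 7.690, Blue 9.373, Green 0.891, Gold 9.494, Silver 6.331, Violet 8.220.
Adams allocation: Red 8, Blue 9, Green 1, Gold 9, Silver 7, Violet 8.
Every allocation lies between the lower and upper quota.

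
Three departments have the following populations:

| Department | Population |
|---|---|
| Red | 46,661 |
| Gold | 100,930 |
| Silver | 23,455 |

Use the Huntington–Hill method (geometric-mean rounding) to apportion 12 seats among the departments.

With divisor 14531: modified quotas Red 3.211, Gold 6.946, Silver 1.614.
Geometric-mean thresholds: Red √(3·4)=3.464, Gold √(6·7)=6.481, Silver √(1·2)=1.414.
Each quota rounded against its threshold gives Red 3, Gold 7, Silver 2 (total 12).

Red 3, Gold 7, Silver 2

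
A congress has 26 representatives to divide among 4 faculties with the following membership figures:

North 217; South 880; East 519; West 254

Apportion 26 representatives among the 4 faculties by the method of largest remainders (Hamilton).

North=3; South=12; East=7; West=4

Total 1870; standard divisor 1870/26 ≈ 71.923.
Standard quotas: North 3.017, South 12.235, East 7.216, West 3.532.
Lower quotas: North 3, South 12, East 7, West 3 (sum 25, leaving 1 seat).
Remainders in descending order: West 0.532, South 0.235, East 0.216, North 0.017.
Largest remainder: West receives the extra seat.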